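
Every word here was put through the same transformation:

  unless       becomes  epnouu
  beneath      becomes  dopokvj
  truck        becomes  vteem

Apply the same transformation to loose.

The shift depends on letter class: consonant n→p is +2, but vowel u→e is +10. The rule splits by letter class: vowels +10, consonants +2.
For loose: l(cons)+2=n, o(vowel)+10=y, o(vowel)+10=y, s(cons)+2=u, e(vowel)+10=o.

nyyuo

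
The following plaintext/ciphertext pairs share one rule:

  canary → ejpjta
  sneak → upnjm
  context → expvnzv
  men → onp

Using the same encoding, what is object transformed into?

The shift depends on letter class: consonant c→e is +2, but vowel a→j is +9. Vowels shift forward by 9 and consonants shift forward by 2.
On object: o(vowel)+9=x, b(cons)+2=d, j(cons)+2=l, e(vowel)+9=n, c(cons)+2=e, t(cons)+2=v.

xdlnev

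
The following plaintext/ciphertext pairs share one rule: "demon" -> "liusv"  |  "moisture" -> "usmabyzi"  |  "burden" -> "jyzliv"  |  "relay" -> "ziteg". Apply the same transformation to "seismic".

aimaumk

The shift depends on letter class: consonant d→l is +8, but vowel e→i is +4. Vowels shift forward by 4 and consonants shift forward by 8.
For seismic: s(cons)+8=a, e(vowel)+4=i, i(vowel)+4=m, s(cons)+8=a, m(cons)+8=u, i(vowel)+4=m, c(cons)+8=k.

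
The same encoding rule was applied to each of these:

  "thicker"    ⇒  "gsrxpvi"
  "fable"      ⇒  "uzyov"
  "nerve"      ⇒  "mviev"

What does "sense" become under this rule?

Each pair mirrors across the alphabet (t↔g, h↔s, i↔r): positions sum to 25. Each letter is replaced by its mirror in the alphabet: a↔z, b↔y, c↔x, and so on (the Atbash cipher).
On sense: s↔h, e↔v, n↔m, s↔h, e↔v.

hvmhv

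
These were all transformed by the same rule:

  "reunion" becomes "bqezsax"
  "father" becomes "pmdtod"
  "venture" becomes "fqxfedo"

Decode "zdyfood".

Shifts by position in reunion: pos 0: r→b (+10), pos 1: e→q (+12), pos 2: u→e (+10), pos 3: n→z (+12) — repeating every 2. A repeating key of period 2 is used — shifts +10, +12 over and over.
Undoing it on zdyfood: z−10=p, d−12=r, y−10=o, f−12=t, o−10=e, o−12=c, d−10=t.

protect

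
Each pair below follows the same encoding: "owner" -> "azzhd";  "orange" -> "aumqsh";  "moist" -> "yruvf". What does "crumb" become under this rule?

ougpn

Shifts by position in owner: pos 0: o→a (+12), pos 1: w→z (+3), pos 2: n→z (+12), pos 3: e→h (+3) — repeating every 2. A repeating key of period 2 is used — shifts +12, +3 over and over.
For crumb: c+12=o, r+3=u, u+12=g, m+3=p, b+12=n.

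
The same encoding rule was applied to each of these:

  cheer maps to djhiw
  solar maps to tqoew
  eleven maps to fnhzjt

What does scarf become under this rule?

tedvk

The shift increases by 1 at each position, starting from +1: 1, 2, 3, ….
For scarf: s+1=t, c+2=e, a+3=d, r+4=v, f+5=k.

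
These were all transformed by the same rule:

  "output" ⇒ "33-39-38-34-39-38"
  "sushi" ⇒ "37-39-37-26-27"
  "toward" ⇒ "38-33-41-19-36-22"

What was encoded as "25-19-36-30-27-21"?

o is letter #15 and maps to 33: an offset of 18. Letters become their 1-based position plus 18 (so a→19, b→20, …).
Decoding 25-19-36-30-27-21: 25→(25−18)÷1=7=g, 19→(19−18)÷1=1=a, 36→(36−18)÷1=18=r, 30→(30−18)÷1=12=l, 27→(27−18)÷1=9=i, 21→(21−18)÷1=3=c.

garlic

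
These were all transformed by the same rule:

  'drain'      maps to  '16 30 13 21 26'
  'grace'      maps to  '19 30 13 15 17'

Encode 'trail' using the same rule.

32 30 13 21 24

Each letter is replaced by its alphabet position (a=1..z=26) + 12.
On trail: t=20→32, r=18→30, a=1→13, i=9→21, l=12→24.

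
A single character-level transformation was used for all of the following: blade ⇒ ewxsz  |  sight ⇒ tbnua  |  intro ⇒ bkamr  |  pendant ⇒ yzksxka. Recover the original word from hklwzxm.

b(1)→e(4) and l(11)→w(22) fit y≡7x+23 (mod 26); the inverse of 7 mod 26 is 15. Each letter's alphabet position (a=0..z=25) is mapped through 7·x+23 mod 26 — an affine cipher.
Decoding hklwzxm: h(7)→15·(7−23)≡20=u; k(10)→15·(10−23)≡13=n; l(11)→15·(11−23)≡2=c; w(22)→15·(22−23)≡11=l; z(25)→15·(25−23)≡4=e; x(23)→15·(23−23)≡0=a; m(12)→15·(12−23)≡17=r (all mod 26).

unclear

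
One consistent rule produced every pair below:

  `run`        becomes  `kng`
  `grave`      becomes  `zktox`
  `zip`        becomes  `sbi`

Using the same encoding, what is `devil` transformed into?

Compare letters: r→k is +19, u→n is +19, n→g is +19 — a constant shift. This is a Caesar cipher with shift 19.
For devil: d+19=w, e+19=x, v+19=o, i+19=b, l+19=e.

wxobe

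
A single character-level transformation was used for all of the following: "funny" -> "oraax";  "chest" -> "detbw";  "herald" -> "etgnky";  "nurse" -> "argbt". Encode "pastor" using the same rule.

qnbwvg

This is an affine cipher: with a=0,…,z=25, each position x becomes (21x+13) mod 26.
On pastor: p(15)→21·15+13≡16=q; a(0)→21·0+13≡13=n; s(18)→21·18+13≡1=b; t(19)→21·19+13≡22=w; o(14)→21·14+13≡21=v; r(17)→21·17+13≡6=g (all mod 26).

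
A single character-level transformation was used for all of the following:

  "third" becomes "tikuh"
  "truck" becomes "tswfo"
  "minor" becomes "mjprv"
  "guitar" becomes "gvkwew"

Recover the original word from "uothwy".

In third: t→t is +0, h→i is +1, i→k is +2, r→u is +3 — the shift increases by 1 each position. Letter i (0-indexed) is shifted by i+0, so successive shifts are 0, 1, 2, ….
Decoding uothwy: u−0=u, o−1=n, t−2=r, h−3=e, w−4=s, y−5=t.

unrest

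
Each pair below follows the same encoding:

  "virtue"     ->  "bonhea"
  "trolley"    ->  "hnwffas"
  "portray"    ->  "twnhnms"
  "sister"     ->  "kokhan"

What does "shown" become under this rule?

Each letter's alphabet position (a=0..z=25) is mapped through 23·x+12 mod 26 — an affine cipher.
Applying it to shown: s(18)→23·18+12≡10=k; h(7)→23·7+12≡17=r; o(14)→23·14+12≡22=w; w(22)→23·22+12≡24=y; n(13)→23·13+12≡25=z (all mod 26).

krwyz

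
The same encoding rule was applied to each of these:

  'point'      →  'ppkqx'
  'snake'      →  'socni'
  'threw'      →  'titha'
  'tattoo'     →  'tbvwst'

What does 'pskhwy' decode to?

priest

In point: p→p is +0, o→p is +1, i→k is +2, n→q is +3 — the shift increases by 1 each position. The shift increases by 1 at each position, starting from +0: 0, 1, 2, ….
Undoing it on pskhwy: p−0=p, s−1=r, k−2=i, h−3=e, w−4=s, y−5=t.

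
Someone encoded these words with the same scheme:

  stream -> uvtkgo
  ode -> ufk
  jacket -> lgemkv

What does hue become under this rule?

Vowels shift forward by 6 and consonants shift forward by 2.
Applying it to hue: h(cons)+2=j, u(vowel)+6=a, e(vowel)+6=k.

jak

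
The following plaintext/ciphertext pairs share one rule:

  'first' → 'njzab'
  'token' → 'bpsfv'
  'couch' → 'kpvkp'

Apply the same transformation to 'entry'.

fvbzg

The shift depends on letter class: consonant f→n is +8, but vowel i→j is +1. Two shifts are in play — +1 for a/e/i/o/u, +8 for every other letter.
On entry: e(vowel)+1=f, n(cons)+8=v, t(cons)+8=b, r(cons)+8=z, y(cons)+8=g.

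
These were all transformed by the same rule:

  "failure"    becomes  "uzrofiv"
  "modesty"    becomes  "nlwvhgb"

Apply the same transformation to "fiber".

uryvi

Each pair mirrors across the alphabet (f↔u, a↔z, i↔r): positions sum to 25. Each letter is replaced by its mirror in the alphabet: a↔z, b↔y, c↔x, and so on (the Atbash cipher).
For fiber: f↔u, i↔r, b↔y, e↔v, r↔i.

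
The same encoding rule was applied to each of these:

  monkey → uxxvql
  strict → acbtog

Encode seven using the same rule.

anfpz

In monkey: m→u is +8, o→x is +9, n→x is +10, k→v is +11 — the shift increases by 1 each position. Letter i (0-indexed) is shifted by i+8, so successive shifts are 8, 9, 10, ….
On seven: s+8=a, e+9=n, v+10=f, e+11=p, n+12=z.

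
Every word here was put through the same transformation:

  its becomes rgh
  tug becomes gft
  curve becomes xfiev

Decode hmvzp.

Each pair mirrors across the alphabet (i↔r, t↔g, s↔h): positions sum to 25. Each letter is replaced by its mirror in the alphabet: a↔z, b↔y, c↔x, and so on (the Atbash cipher).
Decoding hmvzp: h↔s, m↔n, v↔e, z↔a, p↔k.

sneak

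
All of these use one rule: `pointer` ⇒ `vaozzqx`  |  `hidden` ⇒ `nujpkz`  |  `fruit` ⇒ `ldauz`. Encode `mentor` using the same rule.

Shifts by position in pointer: pos 0: p→v (+6), pos 1: o→a (+12), pos 2: i→o (+6), pos 3: n→z (+12) — repeating every 2. It's a Vigenère-style cipher with numeric key [6,12]: position i shifts by key[i mod 2].
For mentor: m+6=s, e+12=q, n+6=t, t+12=f, o+6=u, r+12=d.

sqtfud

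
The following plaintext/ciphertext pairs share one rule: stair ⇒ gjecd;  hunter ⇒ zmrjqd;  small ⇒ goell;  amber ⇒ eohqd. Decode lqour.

s(18)→g(6) and t(19)→j(9) fit y≡3x+4 (mod 26); the inverse of 3 mod 26 is 9. Each letter's alphabet position (a=0..z=25) is mapped through 3·x+4 mod 26 — an affine cipher.
Undoing it on lqour: l(11)→9·(11−4)≡11=l; q(16)→9·(16−4)≡4=e; o(14)→9·(14−4)≡12=m; u(20)→9·(20−4)≡14=o; r(17)→9·(17−4)≡13=n (all mod 26).

lemon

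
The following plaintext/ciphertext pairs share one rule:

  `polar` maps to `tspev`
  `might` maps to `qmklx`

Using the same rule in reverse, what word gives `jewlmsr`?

Compare letters: p→t is +4, o→s is +4, l→p is +4 — a constant shift. Each letter is shifted forward by 4 in the alphabet (a Caesar shift of +4).
Reversing it on jewlmsr: j−4=f, e−4=a, w−4=s, l−4=h, m−4=i, s−4=o, r−4=n.

fashion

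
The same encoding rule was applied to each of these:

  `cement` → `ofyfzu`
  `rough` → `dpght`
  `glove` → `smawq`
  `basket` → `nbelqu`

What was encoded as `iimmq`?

whale

A repeating key of period 2 is used — shifts +12, +1 over and over.
Decoding iimmq: i−12=w, i−1=h, m−12=a, m−1=l, q−12=e.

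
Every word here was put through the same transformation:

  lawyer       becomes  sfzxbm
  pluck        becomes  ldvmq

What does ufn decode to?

The output letters match the input read backwards, each shifted +1: lawyer reversed is reywal. The word is reversed, then every letter is shifted forward by 1.
Reversing it on ufn: shift back: u−1=t, f−1=e, n−1=m → tem; then reverse → met.

met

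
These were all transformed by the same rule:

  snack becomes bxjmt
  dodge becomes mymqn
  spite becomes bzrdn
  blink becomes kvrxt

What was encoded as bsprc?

The shifts repeat in a cycle of length 2: positions 0,1,… shift by +9, +10, then the pattern repeats.
Decoding bsprc: b−9=s, s−10=i, p−9=g, r−10=h, c−9=t.

sight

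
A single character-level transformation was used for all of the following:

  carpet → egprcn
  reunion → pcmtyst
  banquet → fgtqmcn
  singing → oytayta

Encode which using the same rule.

c(2)→e(4) and a(0)→g(6) fit y≡25x+6 (mod 26); the inverse of 25 mod 26 is 25. This is an affine cipher: with a=0,…,z=25, each position x becomes (25x+6) mod 26.
Applying it to which: w(22)→25·22+6≡10=k; h(7)→25·7+6≡25=z; i(8)→25·8+6≡24=y; c(2)→25·2+6≡4=e; h(7)→25·7+6≡25=z (all mod 26).

kzyez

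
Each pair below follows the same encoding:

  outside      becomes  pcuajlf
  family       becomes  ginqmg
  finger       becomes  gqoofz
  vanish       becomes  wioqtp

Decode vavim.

usual

Shifts by position in outside: pos 0: o→p (+1), pos 1: u→c (+8), pos 2: t→u (+1), pos 3: s→a (+8) — repeating every 2. A repeating key of period 2 is used — shifts +1, +8 over and over.
Reversing it on vavim: v−1=u, a−8=s, v−1=u, i−8=a, m−1=l.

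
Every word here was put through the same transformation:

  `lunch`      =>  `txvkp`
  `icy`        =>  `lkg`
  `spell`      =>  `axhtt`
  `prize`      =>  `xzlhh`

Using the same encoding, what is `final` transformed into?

The shift depends on letter class: consonant l→t is +8, but vowel u→x is +3. The rule splits by letter class: vowels +3, consonants +8.
For final: f(cons)+8=n, i(vowel)+3=l, n(cons)+8=v, a(vowel)+3=d, l(cons)+8=t.

nlvdt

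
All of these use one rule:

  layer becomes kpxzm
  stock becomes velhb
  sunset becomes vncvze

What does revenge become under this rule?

This is an affine cipher: with a=0,…,z=25, each position x becomes (9x+15) mod 26.
For revenge: r(17)→9·17+15≡12=m; e(4)→9·4+15≡25=z; v(21)→9·21+15≡22=w; e(4)→9·4+15≡25=z; n(13)→9·13+15≡2=c; g(6)→9·6+15≡17=r; e(4)→9·4+15≡25=z (all mod 26).

mzwzcrz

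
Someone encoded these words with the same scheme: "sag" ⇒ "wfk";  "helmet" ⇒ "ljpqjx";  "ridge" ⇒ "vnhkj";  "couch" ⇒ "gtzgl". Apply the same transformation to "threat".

The shift depends on letter class: consonant s→w is +4, but vowel a→f is +5. Two shifts are in play — +5 for a/e/i/o/u, +4 for every other letter.
Applying it to threat: t(cons)+4=x, h(cons)+4=l, r(cons)+4=v, e(vowel)+5=j, a(vowel)+5=f, t(cons)+4=x.

xlvjfx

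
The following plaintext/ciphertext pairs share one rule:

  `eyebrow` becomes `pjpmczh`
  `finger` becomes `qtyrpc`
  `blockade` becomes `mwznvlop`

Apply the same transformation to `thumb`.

Each letter is shifted forward by 11 in the alphabet (a Caesar shift of +11).
For thumb: t+11=e, h+11=s, u+11=f, m+11=x, b+11=m.

esfxm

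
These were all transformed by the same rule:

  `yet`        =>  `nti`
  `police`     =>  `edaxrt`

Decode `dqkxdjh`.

Compare letters: y→n is +15, e→t is +15, t→i is +15 — a constant shift. Every letter moves 15 places later in the alphabet, wrapping around z→a.
Decoding dqkxdjh: d−15=o, q−15=b, k−15=v, x−15=i, d−15=o, j−15=u, h−15=s.

obvious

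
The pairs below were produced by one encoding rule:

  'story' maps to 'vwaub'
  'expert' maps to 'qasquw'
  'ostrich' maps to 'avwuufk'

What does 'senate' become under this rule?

The shift depends on letter class: consonant s→v is +3, but vowel o→a is +12. Vowels shift forward by 12 and consonants shift forward by 3.
Applying it to senate: s(cons)+3=v, e(vowel)+12=q, n(cons)+3=q, a(vowel)+12=m, t(cons)+3=w, e(vowel)+12=q.

vqqmwq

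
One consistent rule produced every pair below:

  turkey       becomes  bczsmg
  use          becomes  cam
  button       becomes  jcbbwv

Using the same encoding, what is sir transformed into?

aqz

Every letter moves 8 places later in the alphabet, wrapping around z→a.
Applying it to sir: s+8=a, i+8=q, r+8=z.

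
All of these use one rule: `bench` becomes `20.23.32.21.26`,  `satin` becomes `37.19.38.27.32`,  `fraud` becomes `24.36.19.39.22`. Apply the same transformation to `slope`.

Letters become their 1-based position plus 18 (so a→19, b→20, …).
On slope: s=19→37, l=12→30, o=15→33, p=16→34, e=5→23.

37.30.33.34.23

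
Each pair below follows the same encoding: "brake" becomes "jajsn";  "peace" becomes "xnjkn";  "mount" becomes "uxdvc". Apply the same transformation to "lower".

Shifts by position in brake: pos 0: b→j (+8), pos 1: r→a (+9), pos 2: a→j (+9), pos 3: k→s (+8), pos 4: e→n (+9) — repeating every 3. A repeating key of period 3 is used — shifts +8, +9, +9 over and over.
For lower: l+8=t, o+9=x, w+9=f, e+8=m, r+9=a.

txfma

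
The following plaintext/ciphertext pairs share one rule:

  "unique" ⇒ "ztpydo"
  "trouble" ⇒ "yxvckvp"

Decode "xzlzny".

stereo

Each letter shifts forward by (position + 5), i.e. 5, 6, 7, … — the shift grows by one for each successive letter.
Reversing it on xzlzny: x−5=s, z−6=t, l−7=e, z−8=r, n−9=e, y−10=o.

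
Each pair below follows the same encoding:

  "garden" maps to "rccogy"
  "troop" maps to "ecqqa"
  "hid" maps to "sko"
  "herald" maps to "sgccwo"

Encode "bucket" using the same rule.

mwnvge

Two shifts are in play — +2 for a/e/i/o/u, +11 for every other letter.
Applying it to bucket: b(cons)+11=m, u(vowel)+2=w, c(cons)+11=n, k(cons)+11=v, e(vowel)+2=g, t(cons)+11=e.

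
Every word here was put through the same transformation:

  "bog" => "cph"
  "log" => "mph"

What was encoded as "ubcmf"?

table

Compare letters: b→c is +1, o→p is +1, g→h is +1 — a constant shift. It's a constant shift of +1 (ROT1).
Decoding ubcmf: u−1=t, b−1=a, c−1=b, m−1=l, f−1=e.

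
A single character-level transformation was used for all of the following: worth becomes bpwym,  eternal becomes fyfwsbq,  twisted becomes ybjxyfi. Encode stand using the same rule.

xybsi

Two shifts are in play — +1 for a/e/i/o/u, +5 for every other letter.
For stand: s(cons)+5=x, t(cons)+5=y, a(vowel)+1=b, n(cons)+5=s, d(cons)+5=i.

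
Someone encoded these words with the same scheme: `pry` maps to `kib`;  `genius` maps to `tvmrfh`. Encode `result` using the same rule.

ivhfog

Each letter is replaced by its mirror in the alphabet: a↔z, b↔y, c↔x, and so on (the Atbash cipher).
For result: r↔i, e↔v, s↔h, u↔f, l↔o, t↔g.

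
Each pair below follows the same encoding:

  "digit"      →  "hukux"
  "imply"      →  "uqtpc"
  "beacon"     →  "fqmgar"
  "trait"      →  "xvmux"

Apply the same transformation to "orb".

Two shifts are in play — +12 for a/e/i/o/u, +4 for every other letter.
On orb: o(vowel)+12=a, r(cons)+4=v, b(cons)+4=f.

avf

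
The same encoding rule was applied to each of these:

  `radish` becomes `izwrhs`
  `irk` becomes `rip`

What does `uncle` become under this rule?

Each letter is replaced by its mirror in the alphabet: a↔z, b↔y, c↔x, and so on (the Atbash cipher).
For uncle: u↔f, n↔m, c↔x, l↔o, e↔v.

fmxov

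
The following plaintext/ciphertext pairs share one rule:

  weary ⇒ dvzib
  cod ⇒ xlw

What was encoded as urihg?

Each pair mirrors across the alphabet (w↔d, e↔v, a↔z): positions sum to 25. This is the alphabet-reversal cipher (Atbash): a becomes z, b becomes y, etc.
Reversing it on urihg: u↔f, r↔i, i↔r, h↔s, g↔t.

first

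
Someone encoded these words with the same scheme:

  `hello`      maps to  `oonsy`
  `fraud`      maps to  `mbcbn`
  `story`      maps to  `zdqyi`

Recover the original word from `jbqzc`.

cross

Shifts by position in hello: pos 0: h→o (+7), pos 1: e→o (+10), pos 2: l→n (+2), pos 3: l→s (+7), pos 4: o→y (+10) — repeating every 3. It's a Vigenère-style cipher with numeric key [7,10,2]: position i shifts by key[i mod 3].
Reversing it on jbqzc: j−7=c, b−10=r, q−2=o, z−7=s, c−10=s.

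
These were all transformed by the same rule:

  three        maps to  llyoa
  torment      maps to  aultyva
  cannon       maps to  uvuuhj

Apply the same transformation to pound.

kubvw

The output letters match the input read backwards, each shifted +7: three reversed is eerht. The word is reversed, then every letter is shifted forward by 7.
Applying it to pound: reverse → dnuop; then shift: d+7=k, n+7=u, u+7=b, o+7=v, p+7=w.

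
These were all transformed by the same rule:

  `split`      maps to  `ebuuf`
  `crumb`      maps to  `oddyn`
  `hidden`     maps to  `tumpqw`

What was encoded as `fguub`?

tulip

Shifts by position in split: pos 0: s→e (+12), pos 1: p→b (+12), pos 2: l→u (+9), pos 3: i→u (+12), pos 4: t→f (+12) — repeating every 3. It's a Vigenère-style cipher with numeric key [12,12,9]: position i shifts by key[i mod 3].
Reversing it on fguub: f−12=t, g−12=u, u−9=l, u−12=i, b−12=p.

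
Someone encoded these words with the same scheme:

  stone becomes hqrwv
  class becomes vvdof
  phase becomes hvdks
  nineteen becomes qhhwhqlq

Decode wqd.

ant

The output letters match the input read backwards, each shifted +3: stone reversed is enots. The word is reversed, then every letter is shifted forward by 3.
Undoing it on wqd: shift back: w−3=t, q−3=n, d−3=a → tna; then reverse → ant.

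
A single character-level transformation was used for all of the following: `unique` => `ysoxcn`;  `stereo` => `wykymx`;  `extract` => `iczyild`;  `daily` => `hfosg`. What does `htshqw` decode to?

domain

In unique: u→y is +4, n→s is +5, i→o is +6, q→x is +7 — the shift increases by 1 each position. The shift increases by 1 at each position, starting from +4: 4, 5, 6, ….
Undoing it on htshqw: h−4=d, t−5=o, s−6=m, h−7=a, q−8=i, w−9=n.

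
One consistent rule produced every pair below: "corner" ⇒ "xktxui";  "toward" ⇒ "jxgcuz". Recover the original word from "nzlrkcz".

twelfth

The output letters match the input read backwards, each shifted +6: corner reversed is renroc. The word is reversed, then every letter is shifted forward by 6.
Decoding nzlrkcz: shift back: n−6=h, z−6=t, l−6=f, r−6=l, k−6=e, c−6=w, z−6=t → htflewt; then reverse → twelfth.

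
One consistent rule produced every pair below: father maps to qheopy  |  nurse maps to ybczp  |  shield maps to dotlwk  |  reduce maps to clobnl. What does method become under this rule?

xleozk

The shifts repeat in a cycle of length 2: positions 0,1,… shift by +11, +7, then the pattern repeats.
Applying it to method: m+11=x, e+7=l, t+11=e, h+7=o, o+11=z, d+7=k.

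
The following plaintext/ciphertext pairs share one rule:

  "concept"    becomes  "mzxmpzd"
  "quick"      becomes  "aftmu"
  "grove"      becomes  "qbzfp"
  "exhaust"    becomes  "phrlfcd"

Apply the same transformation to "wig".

The shift depends on letter class: consonant c→m is +10, but vowel o→z is +11. Two shifts are in play — +11 for a/e/i/o/u, +10 for every other letter.
For wig: w(cons)+10=g, i(vowel)+11=t, g(cons)+10=q.

gtq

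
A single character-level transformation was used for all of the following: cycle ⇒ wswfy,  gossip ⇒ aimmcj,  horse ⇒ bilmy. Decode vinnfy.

Compare letters: c→w is +20, y→s is +20, c→w is +20 — a constant shift. Each letter is shifted forward by 20 in the alphabet (a Caesar shift of +20).
Decoding vinnfy: v−20=b, i−20=o, n−20=t, n−20=t, f−20=l, y−20=e.

bottle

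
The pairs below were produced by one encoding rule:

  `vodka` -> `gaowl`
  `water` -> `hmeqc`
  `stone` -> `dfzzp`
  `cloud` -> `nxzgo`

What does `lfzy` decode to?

Shifts by position in vodka: pos 0: v→g (+11), pos 1: o→a (+12), pos 2: d→o (+11), pos 3: k→w (+12) — repeating every 2. A repeating key of period 2 is used — shifts +11, +12 over and over.
Undoing it on lfzy: l−11=a, f−12=t, z−11=o, y−12=m.

atom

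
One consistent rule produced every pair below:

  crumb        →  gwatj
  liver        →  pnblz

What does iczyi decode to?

In crumb: c→g is +4, r→w is +5, u→a is +6, m→t is +7 — the shift increases by 1 each position. Letter i (0-indexed) is shifted by i+4, so successive shifts are 4, 5, 6, ….
Reversing it on iczyi: i−4=e, c−5=x, z−6=t, y−7=r, i−8=a.

extra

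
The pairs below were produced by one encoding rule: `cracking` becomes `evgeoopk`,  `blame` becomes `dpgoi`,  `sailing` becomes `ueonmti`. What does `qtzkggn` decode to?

Shifts by position in cracking: pos 0: c→e (+2), pos 1: r→v (+4), pos 2: a→g (+6), pos 3: c→e (+2), pos 4: k→o (+4), pos 5: i→o (+6) — repeating every 3. A repeating key of period 3 is used — shifts +2, +4, +6 over and over.
Undoing it on qtzkggn: q−2=o, t−4=p, z−6=t, k−2=i, g−4=c, g−6=a, n−2=l.

optical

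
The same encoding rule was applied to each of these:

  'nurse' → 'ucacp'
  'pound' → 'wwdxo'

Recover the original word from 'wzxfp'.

In nurse: n→u is +7, u→c is +8, r→a is +9, s→c is +10 — the shift increases by 1 each position. Each letter shifts forward by (position + 7), i.e. 7, 8, 9, … — the shift grows by one for each successive letter.
Decoding wzxfp: w−7=p, z−8=r, x−9=o, f−10=v, p−11=e.

prove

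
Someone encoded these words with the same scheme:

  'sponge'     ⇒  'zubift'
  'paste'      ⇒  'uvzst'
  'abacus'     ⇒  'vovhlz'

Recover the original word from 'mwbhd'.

s(18)→z(25) and p(15)→u(20) fit y≡19x+21 (mod 26); the inverse of 19 mod 26 is 11. This is an affine cipher: with a=0,…,z=25, each position x becomes (19x+21) mod 26.
Decoding mwbhd: m(12)→11·(12−21)≡5=f; w(22)→11·(22−21)≡11=l; b(1)→11·(1−21)≡14=o; h(7)→11·(7−21)≡2=c; d(3)→11·(3−21)≡10=k (all mod 26).

flock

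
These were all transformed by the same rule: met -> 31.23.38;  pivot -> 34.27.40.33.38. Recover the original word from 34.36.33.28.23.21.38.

project

m is letter #13 and maps to 31: an offset of 18. Letters become their 1-based position plus 18 (so a→19, b→20, …).
Reversing it on 34.36.33.28.23.21.38: 34→(34−18)÷1=16=p, 36→(36−18)÷1=18=r, 33→(33−18)÷1=15=o, 28→(28−18)÷1=10=j, 23→(23−18)÷1=5=e, 21→(21−18)÷1=3=c, 38→(38−18)÷1=20=t.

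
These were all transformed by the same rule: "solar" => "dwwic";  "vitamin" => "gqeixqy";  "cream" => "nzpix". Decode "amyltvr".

pending

Shifts by position in solar: pos 0: s→d (+11), pos 1: o→w (+8), pos 2: l→w (+11), pos 3: a→i (+8) — repeating every 2. It's a Vigenère-style cipher with numeric key [11,8]: position i shifts by key[i mod 2].
Decoding amyltvr: a−11=p, m−8=e, y−11=n, l−8=d, t−11=i, v−8=n, r−11=g.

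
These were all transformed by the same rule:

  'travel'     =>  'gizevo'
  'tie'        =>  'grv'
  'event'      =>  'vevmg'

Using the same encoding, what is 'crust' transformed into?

Each letter is replaced by its mirror in the alphabet: a↔z, b↔y, c↔x, and so on (the Atbash cipher).
Applying it to crust: c↔x, r↔i, u↔f, s↔h, t↔g.

xifhg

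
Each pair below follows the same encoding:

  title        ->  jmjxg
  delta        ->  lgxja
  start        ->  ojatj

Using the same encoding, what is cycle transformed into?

qkqxg

t(19)→j(9) and i(8)→m(12) fit y≡21x+0 (mod 26); the inverse of 21 mod 26 is 5. Treating letters as 0–25, the rule is x ↦ 21x + 0 (mod 26).
Applying it to cycle: c(2)→21·2+0≡16=q; y(24)→21·24+0≡10=k; c(2)→21·2+0≡16=q; l(11)→21·11+0≡23=x; e(4)→21·4+0≡6=g (all mod 26).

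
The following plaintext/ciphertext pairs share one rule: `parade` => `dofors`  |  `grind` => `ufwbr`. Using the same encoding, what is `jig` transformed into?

xwu

Each letter is shifted forward by 14 in the alphabet (a Caesar shift of +14).
On jig: j+14=x, i+14=w, g+14=u.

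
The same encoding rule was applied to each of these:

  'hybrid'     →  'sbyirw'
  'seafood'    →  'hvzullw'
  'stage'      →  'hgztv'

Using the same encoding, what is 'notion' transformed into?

mlgrlm

Each pair mirrors across the alphabet (h↔s, y↔b, b↔y): positions sum to 25. Letters are reflected about the middle of the alphabet (position → 25−position): Atbash.
For notion: n↔m, o↔l, t↔g, i↔r, o↔l, n↔m.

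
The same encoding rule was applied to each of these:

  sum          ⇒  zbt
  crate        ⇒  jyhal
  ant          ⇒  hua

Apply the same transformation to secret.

Compare letters: s→z is +7, u→b is +7, m→t is +7 — a constant shift. It's a constant shift of +7 (ROT7).
For secret: s+7=z, e+7=l, c+7=j, r+7=y, e+7=l, t+7=a.

zljyla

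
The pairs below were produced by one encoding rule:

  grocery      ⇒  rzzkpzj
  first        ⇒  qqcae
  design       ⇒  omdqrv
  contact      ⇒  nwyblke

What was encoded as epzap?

Shifts by position in grocery: pos 0: g→r (+11), pos 1: r→z (+8), pos 2: o→z (+11), pos 3: c→k (+8) — repeating every 2. The shifts repeat in a cycle of length 2: positions 0,1,… shift by +11, +8, then the pattern repeats.
Reversing it on epzap: e−11=t, p−8=h, z−11=o, a−8=s, p−11=e.

those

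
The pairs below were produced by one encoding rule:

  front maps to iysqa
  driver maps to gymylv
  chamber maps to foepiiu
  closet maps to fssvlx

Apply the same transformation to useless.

Shifts by position in front: pos 0: f→i (+3), pos 1: r→y (+7), pos 2: o→s (+4), pos 3: n→q (+3), pos 4: t→a (+7) — repeating every 3. A repeating key of period 3 is used — shifts +3, +7, +4 over and over.
For useless: u+3=x, s+7=z, e+4=i, l+3=o, e+7=l, s+4=w, s+3=v.

xziolwv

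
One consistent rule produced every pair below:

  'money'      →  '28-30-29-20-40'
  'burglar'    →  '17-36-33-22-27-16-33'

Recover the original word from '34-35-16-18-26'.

stack

m is letter #13 and maps to 28: an offset of 15. The number is (letter's place in the alphabet, a=1) + 15.
Undoing it on 34-35-16-18-26: 34→(34−15)÷1=19=s, 35→(35−15)÷1=20=t, 16→(16−15)÷1=1=a, 18→(18−15)÷1=3=c, 26→(26−15)÷1=11=k.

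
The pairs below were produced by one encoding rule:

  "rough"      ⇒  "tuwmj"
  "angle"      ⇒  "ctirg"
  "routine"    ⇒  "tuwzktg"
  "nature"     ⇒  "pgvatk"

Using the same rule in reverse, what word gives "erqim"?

clock

Shifts by position in rough: pos 0: r→t (+2), pos 1: o→u (+6), pos 2: u→w (+2), pos 3: g→m (+6) — repeating every 2. The shifts repeat in a cycle of length 2: positions 0,1,… shift by +2, +6, then the pattern repeats.
Undoing it on erqim: e−2=c, r−6=l, q−2=o, i−6=c, m−2=k.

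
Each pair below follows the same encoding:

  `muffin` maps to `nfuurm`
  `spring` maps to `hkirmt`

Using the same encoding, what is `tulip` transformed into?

This is the alphabet-reversal cipher (Atbash): a becomes z, b becomes y, etc.
For tulip: t↔g, u↔f, l↔o, i↔r, p↔k.

gfork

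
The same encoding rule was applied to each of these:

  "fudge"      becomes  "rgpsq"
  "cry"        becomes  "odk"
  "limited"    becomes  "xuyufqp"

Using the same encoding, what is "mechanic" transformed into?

yqotmzuo

Compare letters: f→r is +12, u→g is +12, d→p is +12 — a constant shift. This is a Caesar cipher with shift 12.
On mechanic: m+12=y, e+12=q, c+12=o, h+12=t, a+12=m, n+12=z, i+12=u, c+12=o.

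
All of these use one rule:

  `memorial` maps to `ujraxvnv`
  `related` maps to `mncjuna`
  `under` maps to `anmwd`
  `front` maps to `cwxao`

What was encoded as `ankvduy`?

plumber

The word is reversed, then every letter is shifted forward by 9.
Decoding ankvduy: shift back: a−9=r, n−9=e, k−9=b, v−9=m, d−9=u, u−9=l, y−9=p → rebmulp; then reverse → plumber.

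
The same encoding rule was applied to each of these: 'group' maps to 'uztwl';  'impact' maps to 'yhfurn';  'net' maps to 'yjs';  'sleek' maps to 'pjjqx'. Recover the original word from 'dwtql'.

The output letters match the input read backwards, each shifted +5: group reversed is puorg. The word is reversed, then every letter is shifted forward by 5.
Decoding dwtql: shift back: d−5=y, w−5=r, t−5=o, q−5=l, l−5=g → yrolg; then reverse → glory.

glory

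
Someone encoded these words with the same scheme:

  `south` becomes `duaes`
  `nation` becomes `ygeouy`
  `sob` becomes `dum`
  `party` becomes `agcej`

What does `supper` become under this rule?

The shift depends on letter class: consonant s→d is +11, but vowel o→u is +6. The rule splits by letter class: vowels +6, consonants +11.
For supper: s(cons)+11=d, u(vowel)+6=a, p(cons)+11=a, p(cons)+11=a, e(vowel)+6=k, r(cons)+11=c.

daaakc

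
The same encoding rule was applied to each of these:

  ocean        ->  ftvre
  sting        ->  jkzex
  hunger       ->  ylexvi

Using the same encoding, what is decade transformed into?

uvtruv

Compare letters: o→f is +17, c→t is +17, e→v is +17 — a constant shift. Each letter is shifted forward by 17 in the alphabet (a Caesar shift of +17).
Applying it to decade: d+17=u, e+17=v, c+17=t, a+17=r, d+17=u, e+17=v.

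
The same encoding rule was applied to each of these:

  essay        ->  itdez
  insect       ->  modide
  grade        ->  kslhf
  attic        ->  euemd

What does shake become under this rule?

Shifts by position in essay: pos 0: e→i (+4), pos 1: s→t (+1), pos 2: s→d (+11), pos 3: a→e (+4), pos 4: y→z (+1) — repeating every 3. It's a Vigenère-style cipher with numeric key [4,1,11]: position i shifts by key[i mod 3].
For shake: s+4=w, h+1=i, a+11=l, k+4=o, e+1=f.

wilof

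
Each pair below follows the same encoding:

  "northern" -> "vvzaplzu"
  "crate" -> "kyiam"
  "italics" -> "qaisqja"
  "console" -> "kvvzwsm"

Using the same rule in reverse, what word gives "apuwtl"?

Shifts by position in northern: pos 0: n→v (+8), pos 1: o→v (+7), pos 2: r→z (+8), pos 3: t→a (+7) — repeating every 2. A repeating key of period 2 is used — shifts +8, +7 over and over.
Undoing it on apuwtl: a−8=s, p−7=i, u−8=m, w−7=p, t−8=l, l−7=e.

simple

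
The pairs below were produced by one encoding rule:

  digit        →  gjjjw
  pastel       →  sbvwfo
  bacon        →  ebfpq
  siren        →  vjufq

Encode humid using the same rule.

Two shifts are in play — +1 for a/e/i/o/u, +3 for every other letter.
For humid: h(cons)+3=k, u(vowel)+1=v, m(cons)+3=p, i(vowel)+1=j, d(cons)+3=g.

kvpjg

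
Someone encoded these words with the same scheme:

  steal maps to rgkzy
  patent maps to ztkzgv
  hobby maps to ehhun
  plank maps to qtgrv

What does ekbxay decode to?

survey

Read the word backwards and shift each letter +6.
Undoing it on ekbxay: shift back: e−6=y, k−6=e, b−6=v, x−6=r, a−6=u, y−6=s → yevrus; then reverse → survey.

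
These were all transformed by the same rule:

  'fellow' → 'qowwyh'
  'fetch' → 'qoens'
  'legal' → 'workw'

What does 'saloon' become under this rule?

Two shifts are in play — +10 for a/e/i/o/u, +11 for every other letter.
On saloon: s(cons)+11=d, a(vowel)+10=k, l(cons)+11=w, o(vowel)+10=y, o(vowel)+10=y, n(cons)+11=y.

dkwyyy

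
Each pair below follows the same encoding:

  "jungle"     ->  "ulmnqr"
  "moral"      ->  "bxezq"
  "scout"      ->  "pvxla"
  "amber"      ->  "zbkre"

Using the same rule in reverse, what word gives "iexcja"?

j(9)→u(20) and u(20)→l(11) fit y≡11x+25 (mod 26); the inverse of 11 mod 26 is 19. Treating letters as 0–25, the rule is x ↦ 11x + 25 (mod 26).
Undoing it on iexcja: i(8)→19·(8−25)≡15=p; e(4)→19·(4−25)≡17=r; x(23)→19·(23−25)≡14=o; c(2)→19·(2−25)≡5=f; j(9)→19·(9−25)≡8=i; a(0)→19·(0−25)≡19=t (all mod 26).

profit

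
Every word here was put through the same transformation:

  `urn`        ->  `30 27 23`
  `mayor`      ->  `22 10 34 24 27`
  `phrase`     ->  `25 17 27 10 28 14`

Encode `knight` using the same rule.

The number is (letter's place in the alphabet, a=1) + 9.
On knight: k=11→20, n=14→23, i=9→18, g=7→16, h=8→17, t=20→29.

20 23 18 16 17 29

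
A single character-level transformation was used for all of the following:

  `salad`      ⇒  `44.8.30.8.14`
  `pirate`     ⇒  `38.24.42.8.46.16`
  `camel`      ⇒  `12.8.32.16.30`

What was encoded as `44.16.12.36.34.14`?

s(#19)→44 and a(#1)→8: differences scale by 2, so n = 2·pos + 6. The formula is n = 2×(alphabet index, a=1) + 6.
Reversing it on 44.16.12.36.34.14: 44→(44−6)÷2=19=s, 16→(16−6)÷2=5=e, 12→(12−6)÷2=3=c, 36→(36−6)÷2=15=o, 34→(34−6)÷2=14=n, 14→(14−6)÷2=4=d.

second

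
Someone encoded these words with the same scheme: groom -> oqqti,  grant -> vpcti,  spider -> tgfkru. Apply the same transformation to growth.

jvyqti

The output letters match the input read backwards, each shifted +2: groom reversed is moorg. The word is reversed, then every letter is shifted forward by 2.
On growth: reverse → htworg; then shift: h+2=j, t+2=v, w+2=y, o+2=q, r+2=t, g+2=i.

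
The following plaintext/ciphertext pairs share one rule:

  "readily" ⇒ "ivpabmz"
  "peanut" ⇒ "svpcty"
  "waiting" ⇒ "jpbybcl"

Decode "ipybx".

r(17)→i(8) and e(4)→v(21) fit y≡21x+15 (mod 26); the inverse of 21 mod 26 is 5. Each letter's alphabet position (a=0..z=25) is mapped through 21·x+15 mod 26 — an affine cipher.
Reversing it on ipybx: i(8)→5·(8−15)≡17=r; p(15)→5·(15−15)≡0=a; y(24)→5·(24−15)≡19=t; b(1)→5·(1−15)≡8=i; x(23)→5·(23−15)≡14=o (all mod 26).

ratio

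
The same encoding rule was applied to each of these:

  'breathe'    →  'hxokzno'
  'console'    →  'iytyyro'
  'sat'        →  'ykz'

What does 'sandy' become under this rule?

The shift depends on letter class: consonant b→h is +6, but vowel e→o is +10. Two shifts are in play — +10 for a/e/i/o/u, +6 for every other letter.
Applying it to sandy: s(cons)+6=y, a(vowel)+10=k, n(cons)+6=t, d(cons)+6=j, y(cons)+6=e.

yktje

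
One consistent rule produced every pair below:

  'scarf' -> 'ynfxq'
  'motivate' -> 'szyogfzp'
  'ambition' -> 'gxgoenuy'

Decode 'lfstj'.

Shifts by position in scarf: pos 0: s→y (+6), pos 1: c→n (+11), pos 2: a→f (+5), pos 3: r→x (+6), pos 4: f→q (+11) — repeating every 3. It's a Vigenère-style cipher with numeric key [6,11,5]: position i shifts by key[i mod 3].
Decoding lfstj: l−6=f, f−11=u, s−5=n, t−6=n, j−11=y.

funny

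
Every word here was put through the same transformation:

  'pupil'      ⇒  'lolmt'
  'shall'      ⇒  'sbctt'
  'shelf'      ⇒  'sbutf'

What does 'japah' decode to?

p(15)→l(11) and u(20)→o(14) fit y≡11x+2 (mod 26); the inverse of 11 mod 26 is 19. Each letter's alphabet position (a=0..z=25) is mapped through 11·x+2 mod 26 — an affine cipher.
Decoding japah: j(9)→19·(9−2)≡3=d; a(0)→19·(0−2)≡14=o; p(15)→19·(15−2)≡13=n; a(0)→19·(0−2)≡14=o; h(7)→19·(7−2)≡17=r (all mod 26).

donor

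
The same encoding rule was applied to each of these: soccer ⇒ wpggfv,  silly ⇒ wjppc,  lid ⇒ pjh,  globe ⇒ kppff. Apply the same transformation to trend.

The rule splits by letter class: vowels +1, consonants +4.
Applying it to trend: t(cons)+4=x, r(cons)+4=v, e(vowel)+1=f, n(cons)+4=r, d(cons)+4=h.

xvfrh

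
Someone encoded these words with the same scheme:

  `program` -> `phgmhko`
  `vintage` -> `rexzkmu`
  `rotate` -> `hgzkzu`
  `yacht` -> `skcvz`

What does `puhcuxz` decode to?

Treating letters as 0–25, the rule is x ↦ 9x + 10 (mod 26).
Decoding puhcuxz: p(15)→3·(15−10)≡15=p; u(20)→3·(20−10)≡4=e; h(7)→3·(7−10)≡17=r; c(2)→3·(2−10)≡2=c; u(20)→3·(20−10)≡4=e; x(23)→3·(23−10)≡13=n; z(25)→3·(25−10)≡19=t (all mod 26).

percent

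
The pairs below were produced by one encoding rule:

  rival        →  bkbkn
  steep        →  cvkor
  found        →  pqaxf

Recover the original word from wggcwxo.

Shifts by position in rival: pos 0: r→b (+10), pos 1: i→k (+2), pos 2: v→b (+6), pos 3: a→k (+10), pos 4: l→n (+2) — repeating every 3. A repeating key of period 3 is used — shifts +10, +2, +6 over and over.
Decoding wggcwxo: w−10=m, g−2=e, g−6=a, c−10=s, w−2=u, x−6=r, o−10=e.

measure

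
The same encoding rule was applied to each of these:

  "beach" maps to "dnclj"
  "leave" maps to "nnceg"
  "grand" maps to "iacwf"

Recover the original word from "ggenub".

Shifts by position in beach: pos 0: b→d (+2), pos 1: e→n (+9), pos 2: a→c (+2), pos 3: c→l (+9) — repeating every 2. A repeating key of period 2 is used — shifts +2, +9 over and over.
Decoding ggenub: g−2=e, g−9=x, e−2=c, n−9=e, u−2=s, b−9=s.

excess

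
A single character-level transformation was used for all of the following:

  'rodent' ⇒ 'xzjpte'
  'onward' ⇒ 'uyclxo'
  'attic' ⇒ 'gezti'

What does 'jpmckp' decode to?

degree

It's a Vigenère-style cipher with numeric key [6,11]: position i shifts by key[i mod 2].
Reversing it on jpmckp: j−6=d, p−11=e, m−6=g, c−11=r, k−6=e, p−11=e.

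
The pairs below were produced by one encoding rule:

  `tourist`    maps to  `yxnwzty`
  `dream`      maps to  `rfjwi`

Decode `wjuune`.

zipper

The output letters match the input read backwards, each shifted +5: tourist reversed is tsiruot. Two steps: reverse the string, then apply a Caesar shift of +5.
Undoing it on wjuune: shift back: w−5=r, j−5=e, u−5=p, u−5=p, n−5=i, e−5=z → reppiz; then reverse → zipper.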